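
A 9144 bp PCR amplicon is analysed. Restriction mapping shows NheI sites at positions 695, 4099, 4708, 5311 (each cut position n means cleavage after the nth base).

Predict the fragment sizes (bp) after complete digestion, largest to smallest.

Linear molecule, 4 cuts → 5 fragments:
  695 − 0 = 695 bp
  4099 − 695 = 3404 bp
  4708 − 4099 = 609 bp
  5311 − 4708 = 603 bp
  9144 − 5311 = 3833 bp
Sorted largest to smallest: 3833, 3404, 695, 609, 603 bp.

3833, 3404, 695, 609, 603 bp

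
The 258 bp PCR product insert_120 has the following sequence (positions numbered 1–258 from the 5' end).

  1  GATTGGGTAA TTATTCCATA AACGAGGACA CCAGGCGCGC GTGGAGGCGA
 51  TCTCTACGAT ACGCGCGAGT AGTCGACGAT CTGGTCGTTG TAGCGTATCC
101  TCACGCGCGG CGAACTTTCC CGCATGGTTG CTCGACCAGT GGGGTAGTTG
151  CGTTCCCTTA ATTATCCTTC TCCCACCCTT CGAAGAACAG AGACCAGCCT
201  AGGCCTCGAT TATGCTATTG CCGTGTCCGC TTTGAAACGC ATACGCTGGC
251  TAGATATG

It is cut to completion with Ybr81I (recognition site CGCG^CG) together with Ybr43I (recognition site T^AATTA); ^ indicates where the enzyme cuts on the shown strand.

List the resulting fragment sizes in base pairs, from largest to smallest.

Ybr81I sites (CGCGCG) start at positions 36, 62, 104.
Ybr81I cuts after base 4 of each site, so after positions 39, 65, 107.
Ybr43I sites (TAATTA) start at positions 8, 159.
Ybr43I cuts after the first base of each site, so after positions 8, 159.
Combined cut positions: 8, 39, 65, 107, 159.
Linear molecule, 5 cuts → 6 fragments:
  1–8 → 8 bp
  9–39 → 31 bp
  40–65 → 26 bp
  66–107 → 42 bp
  108–159 → 52 bp
  160–258 → 99 bp
Sorted largest to smallest: 99, 52, 42, 31, 26, 8 bp.

99, 52, 42, 31, 26, 8 bp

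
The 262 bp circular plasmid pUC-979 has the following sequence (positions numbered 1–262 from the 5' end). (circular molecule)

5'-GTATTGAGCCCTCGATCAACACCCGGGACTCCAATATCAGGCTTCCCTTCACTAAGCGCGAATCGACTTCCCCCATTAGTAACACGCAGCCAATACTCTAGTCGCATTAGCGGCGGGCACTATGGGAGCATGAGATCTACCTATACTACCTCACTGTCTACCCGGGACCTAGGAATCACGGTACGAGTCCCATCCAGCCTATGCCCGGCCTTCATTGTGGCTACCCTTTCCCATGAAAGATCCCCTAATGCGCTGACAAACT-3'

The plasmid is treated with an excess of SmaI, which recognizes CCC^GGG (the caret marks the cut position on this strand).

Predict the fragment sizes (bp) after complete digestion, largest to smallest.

139, 123 bp

SmaI sites (CCCGGG) start at positions 22, 161.
SmaI cuts after base 3 of each site, so after positions 24, 163.
Circular molecule, 2 cuts → 2 fragments:
  25–163 → 139 bp
  164–262 then 1–24 → 99 + 24 = 123 bp
Sorted largest to smallest: 139, 123 bp.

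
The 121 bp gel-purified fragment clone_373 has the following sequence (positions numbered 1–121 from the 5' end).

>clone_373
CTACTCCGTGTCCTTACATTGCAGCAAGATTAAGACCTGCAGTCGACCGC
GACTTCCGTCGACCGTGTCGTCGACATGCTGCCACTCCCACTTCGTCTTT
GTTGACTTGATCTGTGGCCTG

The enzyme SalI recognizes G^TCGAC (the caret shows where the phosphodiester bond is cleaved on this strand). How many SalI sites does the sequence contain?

GTCGAC occurs starting at positions 42, 58, 70.
SalI cuts at 3 sites.

3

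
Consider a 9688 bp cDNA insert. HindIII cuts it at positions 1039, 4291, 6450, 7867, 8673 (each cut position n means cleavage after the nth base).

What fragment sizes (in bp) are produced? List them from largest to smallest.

Linear molecule, 5 cuts → 6 fragments:
  1039 − 0 = 1039 bp
  4291 − 1039 = 3252 bp
  6450 − 4291 = 2159 bp
  7867 − 6450 = 1417 bp
  8673 − 7867 = 806 bp
  9688 − 8673 = 1015 bp
Sorted largest to smallest: 3252, 2159, 1417, 1039, 1015, 806 bp.

3252, 2159, 1417, 1039, 1015, 806 bp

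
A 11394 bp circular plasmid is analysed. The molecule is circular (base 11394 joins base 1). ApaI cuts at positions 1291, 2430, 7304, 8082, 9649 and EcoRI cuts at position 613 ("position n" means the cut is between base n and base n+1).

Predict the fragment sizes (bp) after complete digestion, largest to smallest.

Combined cut positions (sorted): 613, 1291, 2430, 7304, 8082, 9649.
Circular molecule, 6 cuts → 6 fragments:
  1291 − 613 = 678 bp
  2430 − 1291 = 1139 bp
  7304 − 2430 = 4874 bp
  8082 − 7304 = 778 bp
  9649 − 8082 = 1567 bp
  wrap: 11394 − 9649 + 613 = 2358 bp
Sorted largest to smallest: 4874, 2358, 1567, 1139, 778, 678 bp.

4874, 2358, 1567, 1139, 778, 678 bp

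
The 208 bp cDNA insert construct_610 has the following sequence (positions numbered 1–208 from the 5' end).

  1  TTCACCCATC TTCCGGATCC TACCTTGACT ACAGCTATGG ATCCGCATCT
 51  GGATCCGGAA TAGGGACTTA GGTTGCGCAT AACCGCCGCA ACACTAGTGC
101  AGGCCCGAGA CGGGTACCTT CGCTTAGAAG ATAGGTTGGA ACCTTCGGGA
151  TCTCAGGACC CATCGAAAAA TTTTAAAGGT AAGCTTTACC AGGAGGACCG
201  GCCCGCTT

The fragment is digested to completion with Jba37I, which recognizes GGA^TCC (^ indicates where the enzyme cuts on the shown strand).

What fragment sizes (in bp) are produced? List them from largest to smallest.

Jba37I sites (GGATCC) start at positions 15, 39, 51.
Jba37I cuts after base 3 of each site, so after positions 17, 41, 53.
Linear molecule, 3 cuts → 4 fragments:
  1–17 → 17 bp
  18–41 → 24 bp
  42–53 → 12 bp
  54–208 → 155 bp
Sorted largest to smallest: 155, 24, 17, 12 bp.

155, 24, 17, 12 bp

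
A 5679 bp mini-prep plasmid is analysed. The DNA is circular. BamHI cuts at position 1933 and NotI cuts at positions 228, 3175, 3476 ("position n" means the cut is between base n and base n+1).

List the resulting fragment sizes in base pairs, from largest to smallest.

2431, 1705, 1242, 301 bp

Combined cut positions (sorted): 228, 1933, 3175, 3476.
Circular molecule, 4 cuts → 4 fragments:
  1933 − 228 = 1705 bp
  3175 − 1933 = 1242 bp
  3476 − 3175 = 301 bp
  wrap: 5679 − 3476 + 228 = 2431 bp
Sorted largest to smallest: 2431, 1705, 1242, 301 bp.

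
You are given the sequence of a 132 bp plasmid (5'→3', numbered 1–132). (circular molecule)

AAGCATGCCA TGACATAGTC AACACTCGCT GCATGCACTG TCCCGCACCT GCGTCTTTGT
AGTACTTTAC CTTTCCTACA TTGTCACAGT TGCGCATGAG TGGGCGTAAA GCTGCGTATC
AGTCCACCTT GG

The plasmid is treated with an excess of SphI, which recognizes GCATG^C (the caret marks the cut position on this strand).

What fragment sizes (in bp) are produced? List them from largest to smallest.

SphI sites (GCATGC) start at positions 3, 31.
SphI cuts after base 5 of each site (before the last base), so after positions 7, 35.
Circular molecule, 2 cuts → 2 fragments:
  8–35 → 28 bp
  36–132 then 1–7 → 97 + 7 = 104 bp
Sorted largest to smallest: 104, 28 bp.

104, 28 bp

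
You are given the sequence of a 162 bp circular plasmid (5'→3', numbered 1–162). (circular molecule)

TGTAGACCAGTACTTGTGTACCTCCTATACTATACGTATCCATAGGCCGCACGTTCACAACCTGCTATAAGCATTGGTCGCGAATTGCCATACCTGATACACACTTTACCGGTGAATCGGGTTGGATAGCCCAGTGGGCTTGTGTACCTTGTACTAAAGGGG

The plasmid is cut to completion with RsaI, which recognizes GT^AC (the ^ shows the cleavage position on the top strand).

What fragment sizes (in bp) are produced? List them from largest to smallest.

126, 21, 8, 7 bp

RsaI sites (GTAC) start at positions 10, 18, 144, 151.
RsaI cuts after base 2 of each site, so after positions 11, 19, 145, 152.
Circular molecule, 4 cuts → 4 fragments:
  12–19 → 8 bp
  20–145 → 126 bp
  146–152 → 7 bp
  153–162 then 1–11 → 10 + 11 = 21 bp
Sorted largest to smallest: 126, 21, 8, 7 bp.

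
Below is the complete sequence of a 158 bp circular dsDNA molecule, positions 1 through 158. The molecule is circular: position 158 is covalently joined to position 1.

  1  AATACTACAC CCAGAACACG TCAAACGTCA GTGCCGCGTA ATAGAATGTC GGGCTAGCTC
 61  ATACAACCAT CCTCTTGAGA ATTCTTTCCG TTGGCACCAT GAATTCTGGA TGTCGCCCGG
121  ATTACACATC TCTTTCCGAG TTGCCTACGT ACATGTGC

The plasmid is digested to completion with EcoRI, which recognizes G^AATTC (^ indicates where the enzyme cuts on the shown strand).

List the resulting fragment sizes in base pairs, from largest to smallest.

EcoRI sites (GAATTC) start at positions 79, 101.
EcoRI cuts after the first base of each site, so after positions 79, 101.
Circular molecule, 2 cuts → 2 fragments:
  80–101 → 22 bp
  102–158 then 1–79 → 57 + 79 = 136 bp
Sorted largest to smallest: 136, 22 bp.

136, 22 bp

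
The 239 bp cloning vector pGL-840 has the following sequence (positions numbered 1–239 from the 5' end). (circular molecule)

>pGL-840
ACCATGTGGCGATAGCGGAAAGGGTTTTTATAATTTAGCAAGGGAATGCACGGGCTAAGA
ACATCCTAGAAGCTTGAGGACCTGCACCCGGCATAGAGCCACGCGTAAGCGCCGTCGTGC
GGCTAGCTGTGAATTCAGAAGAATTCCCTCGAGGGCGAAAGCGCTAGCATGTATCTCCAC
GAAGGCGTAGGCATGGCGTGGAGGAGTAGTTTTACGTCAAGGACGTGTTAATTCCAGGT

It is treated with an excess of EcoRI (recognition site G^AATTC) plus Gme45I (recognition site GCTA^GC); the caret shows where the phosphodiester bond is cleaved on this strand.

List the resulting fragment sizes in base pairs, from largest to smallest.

198, 25, 10, 6 bp

EcoRI sites (GAATTC) start at positions 131, 141.
EcoRI cuts after the first base of each site, so after positions 131, 141.
Gme45I sites (GCTAGC) start at positions 122, 163.
Gme45I cuts after base 4 of each site, so after positions 125, 166.
Combined cut positions: 125, 131, 141, 166.
Circular molecule, 4 cuts → 4 fragments:
  126–131 → 6 bp
  132–141 → 10 bp
  142–166 → 25 bp
  167–239 then 1–125 → 73 + 125 = 198 bp
Sorted largest to smallest: 198, 25, 10, 6 bp.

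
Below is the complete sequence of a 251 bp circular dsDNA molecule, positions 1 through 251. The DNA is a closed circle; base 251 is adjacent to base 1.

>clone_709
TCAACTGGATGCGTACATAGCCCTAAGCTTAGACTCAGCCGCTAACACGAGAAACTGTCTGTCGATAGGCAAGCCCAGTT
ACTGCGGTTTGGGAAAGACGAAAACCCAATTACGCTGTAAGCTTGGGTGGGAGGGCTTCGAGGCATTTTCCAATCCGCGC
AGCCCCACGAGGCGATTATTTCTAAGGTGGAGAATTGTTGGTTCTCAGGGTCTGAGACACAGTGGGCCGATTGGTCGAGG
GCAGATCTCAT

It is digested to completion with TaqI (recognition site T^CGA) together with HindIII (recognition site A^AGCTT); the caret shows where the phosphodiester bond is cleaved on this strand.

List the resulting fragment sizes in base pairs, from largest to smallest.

TaqI sites (TCGA) start at positions 62, 138, 235.
TaqI cuts after the first base of each site, so after positions 62, 138, 235.
HindIII sites (AAGCTT) start at positions 25, 119.
HindIII cuts after the first base of each site, so after positions 25, 119.
Combined cut positions: 25, 62, 119, 138, 235.
Circular molecule, 5 cuts → 5 fragments:
  26–62 → 37 bp
  63–119 → 57 bp
  120–138 → 19 bp
  139–235 → 97 bp
  236–251 then 1–25 → 16 + 25 = 41 bp
Sorted largest to smallest: 97, 57, 41, 37, 19 bp.

97, 57, 41, 37, 19 bp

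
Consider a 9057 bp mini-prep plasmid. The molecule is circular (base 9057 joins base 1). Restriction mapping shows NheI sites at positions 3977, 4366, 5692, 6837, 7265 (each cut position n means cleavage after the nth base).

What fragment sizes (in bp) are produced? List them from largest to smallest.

Circular molecule, 5 cuts → 5 fragments:
  4366 − 3977 = 389 bp
  5692 − 4366 = 1326 bp
  6837 − 5692 = 1145 bp
  7265 − 6837 = 428 bp
  wrap: 9057 − 7265 + 3977 = 5769 bp
Sorted largest to smallest: 5769, 1326, 1145, 428, 389 bp.

5769, 1326, 1145, 428, 389 bp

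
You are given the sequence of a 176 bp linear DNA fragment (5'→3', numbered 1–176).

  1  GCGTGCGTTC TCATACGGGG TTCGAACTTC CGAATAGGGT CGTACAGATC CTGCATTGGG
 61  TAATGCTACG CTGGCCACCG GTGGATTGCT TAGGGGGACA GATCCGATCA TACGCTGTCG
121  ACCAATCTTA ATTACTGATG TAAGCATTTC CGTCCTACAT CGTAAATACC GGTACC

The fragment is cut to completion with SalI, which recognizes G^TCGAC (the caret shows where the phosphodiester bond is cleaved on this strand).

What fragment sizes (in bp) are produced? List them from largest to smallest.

117, 59 bp

The SalI site (GTCGAC) starts at position 117.
SalI cuts after the first base of each site, so after position 117.
Linear molecule, 1 cut → 2 fragments:
  1–117 → 117 bp
  118–176 → 59 bp
Sorted largest to smallest: 117, 59 bp.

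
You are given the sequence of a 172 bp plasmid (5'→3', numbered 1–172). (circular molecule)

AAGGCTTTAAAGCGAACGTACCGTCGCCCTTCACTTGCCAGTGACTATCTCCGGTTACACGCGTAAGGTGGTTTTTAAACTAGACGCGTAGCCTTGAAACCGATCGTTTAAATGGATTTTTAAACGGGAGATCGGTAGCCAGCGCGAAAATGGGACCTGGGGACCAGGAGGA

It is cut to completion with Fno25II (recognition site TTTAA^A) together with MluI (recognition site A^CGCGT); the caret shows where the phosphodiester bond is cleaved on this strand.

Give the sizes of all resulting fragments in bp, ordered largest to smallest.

Fno25II sites (TTTAAA) start at positions 6, 74, 107, 119.
Fno25II cuts after base 5 of each site (before the last base), so after positions 10, 78, 111, 123.
MluI sites (ACGCGT) start at positions 59, 84.
MluI cuts after the first base of each site, so after positions 59, 84.
Combined cut positions: 10, 59, 78, 84, 111, 123.
Circular molecule, 6 cuts → 6 fragments:
  11–59 → 49 bp
  60–78 → 19 bp
  79–84 → 6 bp
  85–111 → 27 bp
  112–123 → 12 bp
  124–172 then 1–10 → 49 + 10 = 59 bp
Sorted largest to smallest: 59, 49, 27, 19, 12, 6 bp.

59, 49, 27, 19, 12, 6 bp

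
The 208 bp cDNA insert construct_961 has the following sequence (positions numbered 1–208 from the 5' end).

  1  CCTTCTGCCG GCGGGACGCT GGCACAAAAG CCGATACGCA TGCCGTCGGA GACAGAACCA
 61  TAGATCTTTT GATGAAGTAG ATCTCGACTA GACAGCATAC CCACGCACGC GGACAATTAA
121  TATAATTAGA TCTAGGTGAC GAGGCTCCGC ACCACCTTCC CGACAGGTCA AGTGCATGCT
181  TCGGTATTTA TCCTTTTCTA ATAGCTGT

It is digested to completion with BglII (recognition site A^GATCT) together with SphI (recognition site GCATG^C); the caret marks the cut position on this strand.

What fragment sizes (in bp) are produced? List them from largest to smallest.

50, 49, 42, 30, 20, 17 bp

BglII sites (AGATCT) start at positions 62, 79, 128.
BglII cuts after the first base of each site, so after positions 62, 79, 128.
SphI sites (GCATGC) start at positions 38, 174.
SphI cuts after base 5 of each site (before the last base), so after positions 42, 178.
Combined cut positions: 42, 62, 79, 128, 178.
Linear molecule, 5 cuts → 6 fragments:
  1–42 → 42 bp
  43–62 → 20 bp
  63–79 → 17 bp
  80–128 → 49 bp
  129–178 → 50 bp
  179–208 → 30 bp
Sorted largest to smallest: 50, 49, 42, 30, 20, 17 bp.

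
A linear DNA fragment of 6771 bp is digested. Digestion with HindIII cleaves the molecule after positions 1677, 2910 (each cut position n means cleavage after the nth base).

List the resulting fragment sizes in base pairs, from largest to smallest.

3861, 1677, 1233 bp

Linear molecule, 2 cuts → 3 fragments:
  1677 − 0 = 1677 bp
  2910 − 1677 = 1233 bp
  6771 − 2910 = 3861 bp
Sorted largest to smallest: 3861, 1677, 1233 bp.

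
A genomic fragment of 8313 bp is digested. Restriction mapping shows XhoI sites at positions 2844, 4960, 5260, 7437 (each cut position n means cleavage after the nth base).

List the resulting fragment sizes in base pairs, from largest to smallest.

2844, 2177, 2116, 876, 300 bp

Linear molecule, 4 cuts → 5 fragments:
  2844 − 0 = 2844 bp
  4960 − 2844 = 2116 bp
  5260 − 4960 = 300 bp
  7437 − 5260 = 2177 bp
  8313 − 7437 = 876 bp
Sorted largest to smallest: 2844, 2177, 2116, 876, 300 bp.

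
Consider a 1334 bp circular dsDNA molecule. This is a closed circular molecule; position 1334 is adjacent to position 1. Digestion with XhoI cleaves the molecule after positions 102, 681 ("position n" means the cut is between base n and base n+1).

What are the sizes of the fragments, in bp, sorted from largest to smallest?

755, 579 bp

Circular molecule, 2 cuts → 2 fragments:
  681 − 102 = 579 bp
  wrap: 1334 − 681 + 102 = 755 bp
Sorted largest to smallest: 755, 579 bp.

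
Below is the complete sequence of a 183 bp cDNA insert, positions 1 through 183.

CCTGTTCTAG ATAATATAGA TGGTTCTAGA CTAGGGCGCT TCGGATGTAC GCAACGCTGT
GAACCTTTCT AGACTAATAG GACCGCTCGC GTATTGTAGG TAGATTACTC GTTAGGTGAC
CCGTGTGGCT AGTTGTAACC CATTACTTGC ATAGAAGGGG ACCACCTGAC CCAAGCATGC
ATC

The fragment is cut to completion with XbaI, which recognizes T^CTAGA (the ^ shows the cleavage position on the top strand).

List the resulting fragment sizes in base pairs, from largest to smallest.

115, 43, 19, 6 bp

XbaI sites (TCTAGA) start at positions 6, 25, 68.
XbaI cuts after the first base of each site, so after positions 6, 25, 68.
Linear molecule, 3 cuts → 4 fragments:
  1–6 → 6 bp
  7–25 → 19 bp
  26–68 → 43 bp
  69–183 → 115 bp
Sorted largest to smallest: 115, 43, 19, 6 bp.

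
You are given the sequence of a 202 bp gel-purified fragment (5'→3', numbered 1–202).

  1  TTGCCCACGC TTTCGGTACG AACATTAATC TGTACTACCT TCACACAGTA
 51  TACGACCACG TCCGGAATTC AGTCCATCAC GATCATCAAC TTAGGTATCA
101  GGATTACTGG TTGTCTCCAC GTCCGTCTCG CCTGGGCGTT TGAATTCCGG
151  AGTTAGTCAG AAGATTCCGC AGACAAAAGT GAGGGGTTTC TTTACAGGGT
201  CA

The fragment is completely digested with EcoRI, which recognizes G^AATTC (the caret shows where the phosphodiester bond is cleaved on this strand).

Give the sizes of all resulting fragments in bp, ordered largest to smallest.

77, 65, 60 bp

EcoRI sites (GAATTC) start at positions 65, 142.
EcoRI cuts after the first base of each site, so after positions 65, 142.
Linear molecule, 2 cuts → 3 fragments:
  1–65 → 65 bp
  66–142 → 77 bp
  143–202 → 60 bp
Sorted largest to smallest: 77, 65, 60 bp.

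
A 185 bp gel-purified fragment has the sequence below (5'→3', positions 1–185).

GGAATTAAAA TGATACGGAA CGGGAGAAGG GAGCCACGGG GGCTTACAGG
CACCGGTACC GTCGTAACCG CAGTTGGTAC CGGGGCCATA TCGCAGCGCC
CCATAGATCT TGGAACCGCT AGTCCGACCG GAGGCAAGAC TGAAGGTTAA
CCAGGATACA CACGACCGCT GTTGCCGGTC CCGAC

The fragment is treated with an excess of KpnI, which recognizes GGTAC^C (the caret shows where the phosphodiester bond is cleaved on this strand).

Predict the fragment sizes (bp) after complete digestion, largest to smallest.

KpnI sites (GGTACC) start at positions 55, 76.
KpnI cuts after base 5 of each site (before the last base), so after positions 59, 80.
Linear molecule, 2 cuts → 3 fragments:
  1–59 → 59 bp
  60–80 → 21 bp
  81–185 → 105 bp
Sorted largest to smallest: 105, 59, 21 bp.

105, 59, 21 bp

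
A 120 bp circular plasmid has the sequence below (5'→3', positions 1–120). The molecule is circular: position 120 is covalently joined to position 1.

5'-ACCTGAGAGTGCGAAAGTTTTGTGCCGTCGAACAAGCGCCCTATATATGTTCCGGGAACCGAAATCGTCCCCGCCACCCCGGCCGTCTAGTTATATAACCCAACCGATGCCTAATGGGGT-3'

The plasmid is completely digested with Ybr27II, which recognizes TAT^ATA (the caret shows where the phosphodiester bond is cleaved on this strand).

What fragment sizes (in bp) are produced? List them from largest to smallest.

Ybr27II sites (TATATA) start at positions 42, 92.
Ybr27II cuts after base 3 of each site, so after positions 44, 94.
Circular molecule, 2 cuts → 2 fragments:
  45–94 → 50 bp
  95–120 then 1–44 → 26 + 44 = 70 bp
Sorted largest to smallest: 70, 50 bp.

70, 50 bp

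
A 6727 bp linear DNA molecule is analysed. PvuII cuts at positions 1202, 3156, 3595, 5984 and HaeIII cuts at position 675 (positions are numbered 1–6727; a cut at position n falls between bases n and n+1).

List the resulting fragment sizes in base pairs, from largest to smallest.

2389, 1954, 743, 675, 527, 439 bp

Combined cut positions (sorted): 675, 1202, 3156, 3595, 5984.
Linear molecule, 5 cuts → 6 fragments:
  675 − 0 = 675 bp
  1202 − 675 = 527 bp
  3156 − 1202 = 1954 bp
  3595 − 3156 = 439 bp
  5984 − 3595 = 2389 bp
  6727 − 5984 = 743 bp
Sorted largest to smallest: 2389, 1954, 743, 675, 527, 439 bp.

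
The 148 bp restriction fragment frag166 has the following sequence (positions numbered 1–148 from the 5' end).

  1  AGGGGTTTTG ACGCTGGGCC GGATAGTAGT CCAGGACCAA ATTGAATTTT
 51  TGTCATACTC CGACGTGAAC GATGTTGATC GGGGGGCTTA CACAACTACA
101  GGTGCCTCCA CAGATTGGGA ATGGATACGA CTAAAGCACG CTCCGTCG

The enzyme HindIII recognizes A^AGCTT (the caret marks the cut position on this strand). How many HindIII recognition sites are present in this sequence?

No occurrence of AAGCTT is present in the sequence.
HindIII does not cut: 0 sites.

0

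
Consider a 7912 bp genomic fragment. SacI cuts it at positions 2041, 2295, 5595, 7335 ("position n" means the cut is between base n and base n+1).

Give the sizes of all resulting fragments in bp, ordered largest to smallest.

Linear molecule, 4 cuts → 5 fragments:
  2041 − 0 = 2041 bp
  2295 − 2041 = 254 bp
  5595 − 2295 = 3300 bp
  7335 − 5595 = 1740 bp
  7912 − 7335 = 577 bp
Sorted largest to smallest: 3300, 2041, 1740, 577, 254 bp.

3300, 2041, 1740, 577, 254 bp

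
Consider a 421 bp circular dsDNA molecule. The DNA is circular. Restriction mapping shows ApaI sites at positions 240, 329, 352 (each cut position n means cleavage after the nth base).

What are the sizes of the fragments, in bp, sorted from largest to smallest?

Circular molecule, 3 cuts → 3 fragments:
  329 − 240 = 89 bp
  352 − 329 = 23 bp
  wrap: 421 − 352 + 240 = 309 bp
Sorted largest to smallest: 309, 89, 23 bp.

309, 89, 23 bp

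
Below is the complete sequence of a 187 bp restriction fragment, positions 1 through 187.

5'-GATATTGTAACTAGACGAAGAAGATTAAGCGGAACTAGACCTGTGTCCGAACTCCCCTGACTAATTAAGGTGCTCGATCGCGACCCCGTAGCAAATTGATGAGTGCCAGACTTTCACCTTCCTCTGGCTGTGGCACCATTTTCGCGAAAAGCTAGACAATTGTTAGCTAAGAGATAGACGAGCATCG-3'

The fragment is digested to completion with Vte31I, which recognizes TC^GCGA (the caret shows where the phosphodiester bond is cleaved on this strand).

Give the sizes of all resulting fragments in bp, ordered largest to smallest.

79, 64, 44 bp

Vte31I sites (TCGCGA) start at positions 78, 142.
Vte31I cuts after base 2 of each site, so after positions 79, 143.
Linear molecule, 2 cuts → 3 fragments:
  1–79 → 79 bp
  80–143 → 64 bp
  144–187 → 44 bp
Sorted largest to smallest: 79, 64, 44 bp.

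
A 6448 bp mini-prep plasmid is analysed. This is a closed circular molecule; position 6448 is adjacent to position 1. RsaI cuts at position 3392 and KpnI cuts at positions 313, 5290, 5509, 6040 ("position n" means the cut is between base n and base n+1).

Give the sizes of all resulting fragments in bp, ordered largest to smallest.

Combined cut positions (sorted): 313, 3392, 5290, 5509, 6040.
Circular molecule, 5 cuts → 5 fragments:
  3392 − 313 = 3079 bp
  5290 − 3392 = 1898 bp
  5509 − 5290 = 219 bp
  6040 − 5509 = 531 bp
  wrap: 6448 − 6040 + 313 = 721 bp
Sorted largest to smallest: 3079, 1898, 721, 531, 219 bp.

3079, 1898, 721, 531, 219 bp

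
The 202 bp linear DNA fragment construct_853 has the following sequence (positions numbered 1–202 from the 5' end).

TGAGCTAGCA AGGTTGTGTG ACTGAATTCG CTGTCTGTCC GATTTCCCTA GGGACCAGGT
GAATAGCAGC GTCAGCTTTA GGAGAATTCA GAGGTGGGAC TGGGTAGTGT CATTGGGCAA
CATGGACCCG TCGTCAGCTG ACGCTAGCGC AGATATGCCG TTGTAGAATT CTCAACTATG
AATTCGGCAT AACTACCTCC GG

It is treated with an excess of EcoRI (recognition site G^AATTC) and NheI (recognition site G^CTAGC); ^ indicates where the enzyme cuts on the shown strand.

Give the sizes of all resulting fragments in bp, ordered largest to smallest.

EcoRI sites (GAATTC) start at positions 24, 84, 166, 180.
EcoRI cuts after the first base of each site, so after positions 24, 84, 166, 180.
NheI sites (GCTAGC) start at positions 4, 143.
NheI cuts after the first base of each site, so after positions 4, 143.
Combined cut positions: 4, 24, 84, 143, 166, 180.
Linear molecule, 6 cuts → 7 fragments:
  1–4 → 4 bp
  5–24 → 20 bp
  25–84 → 60 bp
  85–143 → 59 bp
  144–166 → 23 bp
  167–180 → 14 bp
  181–202 → 22 bp
Sorted largest to smallest: 60, 59, 23, 22, 20, 14, 4 bp.

60, 59, 23, 22, 20, 14, 4 bp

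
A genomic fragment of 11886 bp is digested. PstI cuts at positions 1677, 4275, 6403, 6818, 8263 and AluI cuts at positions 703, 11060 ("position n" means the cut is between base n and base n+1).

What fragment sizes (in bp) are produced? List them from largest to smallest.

2797, 2598, 2128, 1445, 974, 826, 703, 415 bp

Combined cut positions (sorted): 703, 1677, 4275, 6403, 6818, 8263, 11060.
Linear molecule, 7 cuts → 8 fragments:
  703 − 0 = 703 bp
  1677 − 703 = 974 bp
  4275 − 1677 = 2598 bp
  6403 − 4275 = 2128 bp
  6818 − 6403 = 415 bp
  8263 − 6818 = 1445 bp
  11060 − 8263 = 2797 bp
  11886 − 11060 = 826 bp
Sorted largest to smallest: 2797, 2598, 2128, 1445, 974, 826, 703, 415 bp.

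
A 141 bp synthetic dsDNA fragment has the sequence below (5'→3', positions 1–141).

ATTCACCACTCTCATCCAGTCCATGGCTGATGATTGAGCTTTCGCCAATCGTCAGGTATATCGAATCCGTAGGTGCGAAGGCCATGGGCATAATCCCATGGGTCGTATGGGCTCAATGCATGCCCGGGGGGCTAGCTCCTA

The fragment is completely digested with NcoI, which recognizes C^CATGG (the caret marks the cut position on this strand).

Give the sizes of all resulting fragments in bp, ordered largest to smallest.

61, 45, 21, 14 bp

NcoI sites (CCATGG) start at positions 21, 82, 96.
NcoI cuts after the first base of each site, so after positions 21, 82, 96.
Linear molecule, 3 cuts → 4 fragments:
  1–21 → 21 bp
  22–82 → 61 bp
  83–96 → 14 bp
  97–141 → 45 bp
Sorted largest to smallest: 61, 45, 21, 14 bp.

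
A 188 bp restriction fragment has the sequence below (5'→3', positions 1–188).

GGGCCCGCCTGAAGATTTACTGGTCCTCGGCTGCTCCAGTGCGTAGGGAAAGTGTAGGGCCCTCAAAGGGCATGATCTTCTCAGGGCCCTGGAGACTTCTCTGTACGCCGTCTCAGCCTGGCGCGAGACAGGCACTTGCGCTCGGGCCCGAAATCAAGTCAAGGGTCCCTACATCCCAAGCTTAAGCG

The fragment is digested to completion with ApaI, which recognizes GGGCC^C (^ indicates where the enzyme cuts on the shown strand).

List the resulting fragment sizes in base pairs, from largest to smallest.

60, 56, 40, 27, 5 bp

ApaI sites (GGGCCC) start at positions 1, 57, 84, 144.
ApaI cuts after base 5 of each site (before the last base), so after positions 5, 61, 88, 148.
Linear molecule, 4 cuts → 5 fragments:
  1–5 → 5 bp
  6–61 → 56 bp
  62–88 → 27 bp
  89–148 → 60 bp
  149–188 → 40 bp
Sorted largest to smallest: 60, 56, 40, 27, 5 bp.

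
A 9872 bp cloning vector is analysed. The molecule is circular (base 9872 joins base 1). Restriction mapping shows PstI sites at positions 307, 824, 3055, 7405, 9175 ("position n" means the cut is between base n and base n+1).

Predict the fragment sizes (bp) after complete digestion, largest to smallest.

4350, 2231, 1770, 1004, 517 bp

Circular molecule, 5 cuts → 5 fragments:
  824 − 307 = 517 bp
  3055 − 824 = 2231 bp
  7405 − 3055 = 4350 bp
  9175 − 7405 = 1770 bp
  wrap: 9872 − 9175 + 307 = 1004 bp
Sorted largest to smallest: 4350, 2231, 1770, 1004, 517 bp.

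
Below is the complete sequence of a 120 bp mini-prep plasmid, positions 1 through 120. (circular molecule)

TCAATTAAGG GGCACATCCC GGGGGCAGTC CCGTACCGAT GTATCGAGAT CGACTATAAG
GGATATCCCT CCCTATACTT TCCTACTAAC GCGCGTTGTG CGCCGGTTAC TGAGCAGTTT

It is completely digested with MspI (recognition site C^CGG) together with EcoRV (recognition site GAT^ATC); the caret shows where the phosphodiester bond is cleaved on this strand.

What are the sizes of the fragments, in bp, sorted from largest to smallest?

45, 39, 36 bp

MspI sites (CCGG) start at positions 19, 103.
MspI cuts after the first base of each site, so after positions 19, 103.
The EcoRV site (GATATC) starts at position 62.
EcoRV cuts after base 3 of each site, so after position 64.
Combined cut positions: 19, 64, 103.
Circular molecule, 3 cuts → 3 fragments:
  20–64 → 45 bp
  65–103 → 39 bp
  104–120 then 1–19 → 17 + 19 = 36 bp
Sorted largest to smallest: 45, 39, 36 bp.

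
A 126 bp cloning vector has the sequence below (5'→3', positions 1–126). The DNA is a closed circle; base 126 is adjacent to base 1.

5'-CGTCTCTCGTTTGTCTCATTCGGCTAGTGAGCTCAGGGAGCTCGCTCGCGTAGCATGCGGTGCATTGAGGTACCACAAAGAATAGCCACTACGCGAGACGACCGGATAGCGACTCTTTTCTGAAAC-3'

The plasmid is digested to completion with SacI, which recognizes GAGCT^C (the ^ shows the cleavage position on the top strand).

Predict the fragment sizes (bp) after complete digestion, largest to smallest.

SacI sites (GAGCTC) start at positions 29, 38.
SacI cuts after base 5 of each site (before the last base), so after positions 33, 42.
Circular molecule, 2 cuts → 2 fragments:
  34–42 → 9 bp
  43–126 then 1–33 → 84 + 33 = 117 bp
Sorted largest to smallest: 117, 9 bp.

117, 9 bp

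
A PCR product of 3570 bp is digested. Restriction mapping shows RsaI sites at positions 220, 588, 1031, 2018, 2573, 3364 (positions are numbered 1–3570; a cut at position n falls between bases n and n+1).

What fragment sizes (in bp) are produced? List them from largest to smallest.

Linear molecule, 6 cuts → 7 fragments:
  220 − 0 = 220 bp
  588 − 220 = 368 bp
  1031 − 588 = 443 bp
  2018 − 1031 = 987 bp
  2573 − 2018 = 555 bp
  3364 − 2573 = 791 bp
  3570 − 3364 = 206 bp
Sorted largest to smallest: 987, 791, 555, 443, 368, 220, 206 bp.

987, 791, 555, 443, 368, 220, 206 bp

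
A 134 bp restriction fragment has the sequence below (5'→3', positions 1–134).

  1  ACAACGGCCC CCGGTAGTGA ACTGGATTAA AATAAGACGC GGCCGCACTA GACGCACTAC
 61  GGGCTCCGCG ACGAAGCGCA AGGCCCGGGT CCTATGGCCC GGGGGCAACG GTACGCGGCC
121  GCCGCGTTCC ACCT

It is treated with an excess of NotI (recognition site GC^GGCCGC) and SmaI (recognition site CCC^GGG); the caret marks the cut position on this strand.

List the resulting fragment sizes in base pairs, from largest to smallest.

46, 40, 18, 16, 14 bp

NotI sites (GCGGCCGC) start at positions 39, 115.
NotI cuts after base 2 of each site, so after positions 40, 116.
SmaI sites (CCCGGG) start at positions 84, 98.
SmaI cuts after base 3 of each site, so after positions 86, 100.
Combined cut positions: 40, 86, 100, 116.
Linear molecule, 4 cuts → 5 fragments:
  1–40 → 40 bp
  41–86 → 46 bp
  87–100 → 14 bp
  101–116 → 16 bp
  117–134 → 18 bp
Sorted largest to smallest: 46, 40, 18, 16, 14 bp.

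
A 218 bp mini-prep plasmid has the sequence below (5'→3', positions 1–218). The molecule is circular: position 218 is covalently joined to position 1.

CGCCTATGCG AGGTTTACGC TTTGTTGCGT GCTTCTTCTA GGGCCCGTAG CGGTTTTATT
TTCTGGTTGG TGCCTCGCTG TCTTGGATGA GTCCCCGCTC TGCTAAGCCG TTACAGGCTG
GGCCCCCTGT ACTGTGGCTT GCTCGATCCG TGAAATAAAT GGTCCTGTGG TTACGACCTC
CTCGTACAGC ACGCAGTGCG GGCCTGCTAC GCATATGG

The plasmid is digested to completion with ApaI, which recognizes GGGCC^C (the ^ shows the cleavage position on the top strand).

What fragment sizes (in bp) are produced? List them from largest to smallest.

139, 79 bp

ApaI sites (GGGCCC) start at positions 41, 120.
ApaI cuts after base 5 of each site (before the last base), so after positions 45, 124.
Circular molecule, 2 cuts → 2 fragments:
  46–124 → 79 bp
  125–218 then 1–45 → 94 + 45 = 139 bp
Sorted largest to smallest: 139, 79 bp.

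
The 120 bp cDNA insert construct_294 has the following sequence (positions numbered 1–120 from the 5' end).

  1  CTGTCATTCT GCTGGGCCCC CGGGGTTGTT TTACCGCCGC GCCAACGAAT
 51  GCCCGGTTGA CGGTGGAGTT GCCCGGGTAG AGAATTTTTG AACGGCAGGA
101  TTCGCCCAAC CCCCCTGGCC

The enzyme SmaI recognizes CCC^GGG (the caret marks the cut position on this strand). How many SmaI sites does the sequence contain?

CCCGGG occurs starting at positions 19, 72.
SmaI cuts at 2 sites.

2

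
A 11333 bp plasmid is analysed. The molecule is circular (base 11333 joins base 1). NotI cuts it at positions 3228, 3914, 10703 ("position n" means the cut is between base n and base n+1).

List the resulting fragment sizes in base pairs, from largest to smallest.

Circular molecule, 3 cuts → 3 fragments:
  3914 − 3228 = 686 bp
  10703 − 3914 = 6789 bp
  wrap: 11333 − 10703 + 3228 = 3858 bp
Sorted largest to smallest: 6789, 3858, 686 bp.

6789, 3858, 686 bp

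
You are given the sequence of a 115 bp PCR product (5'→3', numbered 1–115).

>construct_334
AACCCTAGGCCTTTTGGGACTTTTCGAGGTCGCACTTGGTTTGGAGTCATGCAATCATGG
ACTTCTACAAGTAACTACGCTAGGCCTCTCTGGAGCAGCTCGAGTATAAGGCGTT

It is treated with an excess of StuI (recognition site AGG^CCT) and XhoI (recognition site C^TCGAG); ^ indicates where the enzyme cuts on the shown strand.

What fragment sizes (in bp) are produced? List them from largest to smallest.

75, 16, 15, 9 bp

StuI sites (AGGCCT) start at positions 7, 82.
StuI cuts after base 3 of each site, so after positions 9, 84.
The XhoI site (CTCGAG) starts at position 99.
XhoI cuts after the first base of each site, so after position 99.
Combined cut positions: 9, 84, 99.
Linear molecule, 3 cuts → 4 fragments:
  1–9 → 9 bp
  10–84 → 75 bp
  85–99 → 15 bp
  100–115 → 16 bp
Sorted largest to smallest: 75, 16, 15, 9 bp.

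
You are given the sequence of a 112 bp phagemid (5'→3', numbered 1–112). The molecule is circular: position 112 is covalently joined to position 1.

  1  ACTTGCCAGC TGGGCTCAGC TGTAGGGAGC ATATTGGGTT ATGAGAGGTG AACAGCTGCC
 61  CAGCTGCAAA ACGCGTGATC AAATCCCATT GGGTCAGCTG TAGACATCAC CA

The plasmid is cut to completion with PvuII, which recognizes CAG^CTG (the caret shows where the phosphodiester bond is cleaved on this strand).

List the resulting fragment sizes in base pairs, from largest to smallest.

PvuII sites (CAGCTG) start at positions 7, 17, 53, 61, 95.
PvuII cuts after base 3 of each site, so after positions 9, 19, 55, 63, 97.
Circular molecule, 5 cuts → 5 fragments:
  10–19 → 10 bp
  20–55 → 36 bp
  56–63 → 8 bp
  64–97 → 34 bp
  98–112 then 1–9 → 15 + 9 = 24 bp
Sorted largest to smallest: 36, 34, 24, 10, 8 bp.

36, 34, 24, 10, 8 bp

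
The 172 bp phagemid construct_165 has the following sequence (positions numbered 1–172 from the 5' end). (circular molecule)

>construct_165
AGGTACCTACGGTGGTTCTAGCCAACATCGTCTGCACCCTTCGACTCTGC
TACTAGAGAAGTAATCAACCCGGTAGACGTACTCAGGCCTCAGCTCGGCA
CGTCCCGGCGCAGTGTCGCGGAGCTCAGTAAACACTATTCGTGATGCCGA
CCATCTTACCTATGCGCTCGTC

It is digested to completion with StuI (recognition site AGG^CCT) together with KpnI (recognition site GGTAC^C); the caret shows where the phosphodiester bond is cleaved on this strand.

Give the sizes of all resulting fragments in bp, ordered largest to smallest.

91, 81 bp

The StuI site (AGGCCT) starts at position 85.
StuI cuts after base 3 of each site, so after position 87.
The KpnI site (GGTACC) starts at position 2.
KpnI cuts after base 5 of each site (before the last base), so after position 6.
Combined cut positions: 6, 87.
Circular molecule, 2 cuts → 2 fragments:
  7–87 → 81 bp
  88–172 then 1–6 → 85 + 6 = 91 bp
Sorted largest to smallest: 91, 81 bp.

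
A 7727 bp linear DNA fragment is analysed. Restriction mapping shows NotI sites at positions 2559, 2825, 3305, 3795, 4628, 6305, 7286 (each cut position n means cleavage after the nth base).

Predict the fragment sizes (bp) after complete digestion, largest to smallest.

2559, 1677, 981, 833, 490, 480, 441, 266 bp

Linear molecule, 7 cuts → 8 fragments:
  2559 − 0 = 2559 bp
  2825 − 2559 = 266 bp
  3305 − 2825 = 480 bp
  3795 − 3305 = 490 bp
  4628 − 3795 = 833 bp
  6305 − 4628 = 1677 bp
  7286 − 6305 = 981 bp
  7727 − 7286 = 441 bp
Sorted largest to smallest: 2559, 1677, 981, 833, 490, 480, 441, 266 bp.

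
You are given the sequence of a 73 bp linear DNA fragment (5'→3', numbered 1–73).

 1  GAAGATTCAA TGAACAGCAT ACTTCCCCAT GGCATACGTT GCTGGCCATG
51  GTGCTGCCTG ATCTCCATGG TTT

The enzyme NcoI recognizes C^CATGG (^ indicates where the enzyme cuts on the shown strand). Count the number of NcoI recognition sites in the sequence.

CCATGG occurs starting at positions 27, 46, 65.
NcoI cuts at 3 sites.

3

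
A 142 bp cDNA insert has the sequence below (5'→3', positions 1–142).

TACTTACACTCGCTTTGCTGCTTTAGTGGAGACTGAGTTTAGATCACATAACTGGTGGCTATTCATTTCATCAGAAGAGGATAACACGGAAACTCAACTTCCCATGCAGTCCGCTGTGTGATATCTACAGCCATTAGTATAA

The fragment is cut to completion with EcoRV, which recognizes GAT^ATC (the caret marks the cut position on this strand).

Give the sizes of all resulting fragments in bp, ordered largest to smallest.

122, 20 bp

The EcoRV site (GATATC) starts at position 120.
EcoRV cuts after base 3 of each site, so after position 122.
Linear molecule, 1 cut → 2 fragments:
  1–122 → 122 bp
  123–142 → 20 bp
Sorted largest to smallest: 122, 20 bp.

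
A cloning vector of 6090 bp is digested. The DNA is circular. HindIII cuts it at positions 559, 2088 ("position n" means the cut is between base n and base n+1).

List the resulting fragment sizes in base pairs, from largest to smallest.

Circular molecule, 2 cuts → 2 fragments:
  2088 − 559 = 1529 bp
  wrap: 6090 − 2088 + 559 = 4561 bp
Sorted largest to smallest: 4561, 1529 bp.

4561, 1529 bp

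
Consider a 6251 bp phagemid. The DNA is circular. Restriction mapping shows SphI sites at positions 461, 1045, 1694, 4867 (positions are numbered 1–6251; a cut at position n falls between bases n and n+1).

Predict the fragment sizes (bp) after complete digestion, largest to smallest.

3173, 1845, 649, 584 bp

Circular molecule, 4 cuts → 4 fragments:
  1045 − 461 = 584 bp
  1694 − 1045 = 649 bp
  4867 − 1694 = 3173 bp
  wrap: 6251 − 4867 + 461 = 1845 bp
Sorted largest to smallest: 3173, 1845, 649, 584 bp.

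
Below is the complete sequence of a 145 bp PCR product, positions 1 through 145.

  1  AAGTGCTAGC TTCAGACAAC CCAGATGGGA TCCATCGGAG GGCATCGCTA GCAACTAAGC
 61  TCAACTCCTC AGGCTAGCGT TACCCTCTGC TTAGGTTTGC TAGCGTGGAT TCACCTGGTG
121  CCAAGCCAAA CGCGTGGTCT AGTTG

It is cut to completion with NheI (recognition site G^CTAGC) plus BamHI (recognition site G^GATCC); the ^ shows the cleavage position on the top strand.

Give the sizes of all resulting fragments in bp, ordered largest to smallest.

NheI sites (GCTAGC) start at positions 5, 47, 73, 99.
NheI cuts after the first base of each site, so after positions 5, 47, 73, 99.
The BamHI site (GGATCC) starts at position 28.
BamHI cuts after the first base of each site, so after position 28.
Combined cut positions: 5, 28, 47, 73, 99.
Linear molecule, 5 cuts → 6 fragments:
  1–5 → 5 bp
  6–28 → 23 bp
  29–47 → 19 bp
  48–73 → 26 bp
  74–99 → 26 bp
  100–145 → 46 bp
Sorted largest to smallest: 46, 26, 26, 23, 19, 5 bp.

46, 26, 26, 23, 19, 5 bp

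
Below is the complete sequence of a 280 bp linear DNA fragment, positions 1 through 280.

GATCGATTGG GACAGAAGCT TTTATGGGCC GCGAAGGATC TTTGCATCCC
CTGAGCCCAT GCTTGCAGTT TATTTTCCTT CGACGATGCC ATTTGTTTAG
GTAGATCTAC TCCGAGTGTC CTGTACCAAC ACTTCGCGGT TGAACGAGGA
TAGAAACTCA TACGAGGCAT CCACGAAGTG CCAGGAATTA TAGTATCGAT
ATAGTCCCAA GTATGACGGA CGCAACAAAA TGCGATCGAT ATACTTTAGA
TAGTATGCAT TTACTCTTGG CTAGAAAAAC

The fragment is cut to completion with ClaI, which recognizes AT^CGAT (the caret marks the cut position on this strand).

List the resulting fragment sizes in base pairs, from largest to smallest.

ClaI sites (ATCGAT) start at positions 2, 195, 235.
ClaI cuts after base 2 of each site, so after positions 3, 196, 236.
Linear molecule, 3 cuts → 4 fragments:
  1–3 → 3 bp
  4–196 → 193 bp
  197–236 → 40 bp
  237–280 → 44 bp
Sorted largest to smallest: 193, 44, 40, 3 bp.

193, 44, 40, 3 bp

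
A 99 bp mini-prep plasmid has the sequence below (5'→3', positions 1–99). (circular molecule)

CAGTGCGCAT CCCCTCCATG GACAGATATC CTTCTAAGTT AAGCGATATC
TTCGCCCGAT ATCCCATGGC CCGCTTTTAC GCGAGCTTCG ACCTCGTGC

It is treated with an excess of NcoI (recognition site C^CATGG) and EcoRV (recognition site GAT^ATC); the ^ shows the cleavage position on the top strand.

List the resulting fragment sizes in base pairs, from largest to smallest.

51, 20, 13, 11, 4 bp

NcoI sites (CCATGG) start at positions 16, 64.
NcoI cuts after the first base of each site, so after positions 16, 64.
EcoRV sites (GATATC) start at positions 25, 45, 58.
EcoRV cuts after base 3 of each site, so after positions 27, 47, 60.
Combined cut positions: 16, 27, 47, 60, 64.
Circular molecule, 5 cuts → 5 fragments:
  17–27 → 11 bp
  28–47 → 20 bp
  48–60 → 13 bp
  61–64 → 4 bp
  65–99 then 1–16 → 35 + 16 = 51 bp
Sorted largest to smallest: 51, 20, 13, 11, 4 bp.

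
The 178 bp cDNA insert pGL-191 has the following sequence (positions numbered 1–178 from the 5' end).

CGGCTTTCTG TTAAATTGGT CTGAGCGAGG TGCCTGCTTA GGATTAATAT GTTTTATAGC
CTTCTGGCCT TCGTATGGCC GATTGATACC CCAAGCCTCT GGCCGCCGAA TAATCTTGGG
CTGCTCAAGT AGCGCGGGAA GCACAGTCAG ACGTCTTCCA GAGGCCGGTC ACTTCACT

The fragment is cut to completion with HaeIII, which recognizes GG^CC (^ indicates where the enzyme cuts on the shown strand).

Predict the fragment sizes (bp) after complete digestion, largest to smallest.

HaeIII sites (GGCC) start at positions 66, 77, 101, 163.
HaeIII cuts after base 2 of each site, so after positions 67, 78, 102, 164.
Linear molecule, 4 cuts → 5 fragments:
  1–67 → 67 bp
  68–78 → 11 bp
  79–102 → 24 bp
  103–164 → 62 bp
  165–178 → 14 bp
Sorted largest to smallest: 67, 62, 24, 14, 11 bp.

67, 62, 24, 14, 11 bp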